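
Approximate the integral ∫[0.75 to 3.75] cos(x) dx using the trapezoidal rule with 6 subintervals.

f(x) = cos(x)
a = 0.75, b = 3.75, n = 6
h = (b - a)/n = 0.500000

Trapezoidal rule: (h/2)[f(x₀) + 2f(x₁) + 2f(x₂) + ... + f(xₙ)]

x_0 = 0.7500, f(x_0) = 0.731689, coefficient = 1
x_1 = 1.2500, f(x_1) = 0.315322, coefficient = 2
x_2 = 1.7500, f(x_2) = -0.178246, coefficient = 2
x_3 = 2.2500, f(x_3) = -0.628174, coefficient = 2
x_4 = 2.7500, f(x_4) = -0.924302, coefficient = 2
x_5 = 3.2500, f(x_5) = -0.994130, coefficient = 2
x_6 = 3.7500, f(x_6) = -0.820559, coefficient = 1

I ≈ (0.500000/2) × -4.907929 = -1.226982
Exact value: -1.253200
Error: 0.026218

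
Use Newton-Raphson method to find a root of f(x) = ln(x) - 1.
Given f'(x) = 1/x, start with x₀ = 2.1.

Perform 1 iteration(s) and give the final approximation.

f(x) = ln(x) - 1
f'(x) = 1/x
x₀ = 2.1

Newton-Raphson formula: x_{n+1} = x_n - f(x_n)/f'(x_n)

Iteration 1:
  f(2.100000) = -0.258063
  f'(2.100000) = 0.476190
  x_1 = 2.100000 - (-0.258063)/0.476190 = 2.641932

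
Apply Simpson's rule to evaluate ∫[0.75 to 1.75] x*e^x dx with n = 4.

f(x) = x*e^x
a = 0.75, b = 1.75, n = 4
h = (b - a)/n = 0.250000

Simpson's rule: (h/3)[f(x₀) + 4f(x₁) + 2f(x₂) + ... + f(xₙ)]

x_0 = 0.7500, f(x_0) = 1.587750, coefficient = 1
x_1 = 1.0000, f(x_1) = 2.718282, coefficient = 4
x_2 = 1.2500, f(x_2) = 4.362929, coefficient = 2
x_3 = 1.5000, f(x_3) = 6.722534, coefficient = 4
x_4 = 1.7500, f(x_4) = 10.070555, coefficient = 1

I ≈ (0.250000/3) × 58.147424 = 4.845619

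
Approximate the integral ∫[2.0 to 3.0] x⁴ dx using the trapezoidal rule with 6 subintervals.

f(x) = x⁴
a = 2.0, b = 3.0, n = 6
h = (b - a)/n = 0.166667

Trapezoidal rule: (h/2)[f(x₀) + 2f(x₁) + 2f(x₂) + ... + f(xₙ)]

x_0 = 2.0000, f(x_0) = 16.000000, coefficient = 1
x_1 = 2.1667, f(x_1) = 22.037809, coefficient = 2
x_2 = 2.3333, f(x_2) = 29.641975, coefficient = 2
x_3 = 2.5000, f(x_3) = 39.062500, coefficient = 2
x_4 = 2.6667, f(x_4) = 50.567901, coefficient = 2
x_5 = 2.8333, f(x_5) = 64.445216, coefficient = 2
x_6 = 3.0000, f(x_6) = 81.000000, coefficient = 1

I ≈ (0.166667/2) × 508.510802 = 42.375900
Exact value: 42.200000
Error: 0.175900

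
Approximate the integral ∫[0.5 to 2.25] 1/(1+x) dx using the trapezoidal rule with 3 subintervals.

f(x) = 1/(1+x)
a = 0.5, b = 2.25, n = 3
h = (b - a)/n = 0.583333

Trapezoidal rule: (h/2)[f(x₀) + 2f(x₁) + 2f(x₂) + ... + f(xₙ)]

x_0 = 0.5000, f(x_0) = 0.666667, coefficient = 1
x_1 = 1.0833, f(x_1) = 0.480000, coefficient = 2
x_2 = 1.6667, f(x_2) = 0.375000, coefficient = 2
x_3 = 2.2500, f(x_3) = 0.307692, coefficient = 1

I ≈ (0.583333/2) × 2.684359 = 0.782938
Exact value: 0.773190
Error: 0.009748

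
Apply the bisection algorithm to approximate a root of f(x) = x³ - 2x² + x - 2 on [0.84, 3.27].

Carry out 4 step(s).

f(x) = x³ - 2x² + x - 2
Initial interval: [0.84, 3.27]

Iteration 1:
  c_1 = (0.840000 + 3.270000)/2 = 2.055000
  f(c_1) = f(2.055000) = 0.287266
  f(a) × f(c) < 0, new interval: [0.840000, 2.055000]
Iteration 2:
  c_2 = (0.840000 + 2.055000)/2 = 1.447500
  f(c_2) = f(1.447500) = -1.710129
  f(a) × f(c) ≥ 0, new interval: [1.447500, 2.055000]
Iteration 3:
  c_3 = (1.447500 + 2.055000)/2 = 1.751250
  f(c_3) = f(1.751250) = -1.011636
  f(a) × f(c) ≥ 0, new interval: [1.751250, 2.055000]
Iteration 4:
  c_4 = (1.751250 + 2.055000)/2 = 1.903125
  f(c_4) = f(1.903125) = -0.447745
  f(a) × f(c) ≥ 0, new interval: [1.903125, 2.055000]

After 4 iteration(s), the approximation is c_4 = 1.903125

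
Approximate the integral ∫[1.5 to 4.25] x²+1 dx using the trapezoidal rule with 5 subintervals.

f(x) = x²+1
a = 1.5, b = 4.25, n = 5
h = (b - a)/n = 0.550000

Trapezoidal rule: (h/2)[f(x₀) + 2f(x₁) + 2f(x₂) + ... + f(xₙ)]

x_0 = 1.5000, f(x_0) = 3.250000, coefficient = 1
x_1 = 2.0500, f(x_1) = 5.202500, coefficient = 2
x_2 = 2.6000, f(x_2) = 7.760000, coefficient = 2
x_3 = 3.1500, f(x_3) = 10.922500, coefficient = 2
x_4 = 3.7000, f(x_4) = 14.690000, coefficient = 2
x_5 = 4.2500, f(x_5) = 19.062500, coefficient = 1

I ≈ (0.550000/2) × 99.462500 = 27.352188
Exact value: 27.213542
Error: 0.138646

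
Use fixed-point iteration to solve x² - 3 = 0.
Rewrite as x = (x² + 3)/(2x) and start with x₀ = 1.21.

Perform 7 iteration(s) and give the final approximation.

Equation: x² - 3 = 0
Fixed-point form: x = (x² + 3)/(2x)
x₀ = 1.21

x_1 = g(1.210000) = 1.844669
x_2 = g(1.844669) = 1.735489
x_3 = g(1.735489) = 1.732054
x_4 = g(1.732054) = 1.732051
x_5 = g(1.732051) = 1.732051
x_6 = g(1.732051) = 1.732051
x_7 = g(1.732051) = 1.732051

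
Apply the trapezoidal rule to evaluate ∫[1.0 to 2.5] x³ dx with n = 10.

f(x) = x³
a = 1.0, b = 2.5, n = 10
h = (b - a)/n = 0.150000

Trapezoidal rule: (h/2)[f(x₀) + 2f(x₁) + 2f(x₂) + ... + f(xₙ)]

x_0 = 1.0000, f(x_0) = 1.000000, coefficient = 1
x_1 = 1.1500, f(x_1) = 1.520875, coefficient = 2
x_2 = 1.3000, f(x_2) = 2.197000, coefficient = 2
x_3 = 1.4500, f(x_3) = 3.048625, coefficient = 2
x_4 = 1.6000, f(x_4) = 4.096000, coefficient = 2
x_5 = 1.7500, f(x_5) = 5.359375, coefficient = 2
x_6 = 1.9000, f(x_6) = 6.859000, coefficient = 2
x_7 = 2.0500, f(x_7) = 8.615125, coefficient = 2
x_8 = 2.2000, f(x_8) = 10.648000, coefficient = 2
x_9 = 2.3500, f(x_9) = 12.977875, coefficient = 2
x_10 = 2.5000, f(x_10) = 15.625000, coefficient = 1

I ≈ (0.150000/2) × 127.268750 = 9.545156
Exact value: 9.515625
Error: 0.029531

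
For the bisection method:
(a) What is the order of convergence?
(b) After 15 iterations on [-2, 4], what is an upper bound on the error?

(a) Bisection has linear (order 1) convergence; the error is halved each step.

(b) Error bound = (b-a)/2^n = (4 - (-2))/2^{15}
    = 6/2^{15}

(a) 1 (linear); (b) error ≤ 1.83e-04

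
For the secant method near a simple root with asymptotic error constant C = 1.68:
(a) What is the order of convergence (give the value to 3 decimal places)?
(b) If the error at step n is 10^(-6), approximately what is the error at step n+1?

(a) Secant method has superlinear convergence with order φ = (1+√5)/2 ≈ 1.618.
    This means |e_{n+1}| ≈ C|e_n|^1.618.

(b) With |e_n| = 10^(-6) and C = 1.68:
    |e_{n+1}| ≈ 1.68 × (10^(-6))^1.618 = 1.68 × 10^(-9.71)

(a) ≈ 1.618 (golden ratio); (b) |e_{n+1}| ≈ 3.289e-10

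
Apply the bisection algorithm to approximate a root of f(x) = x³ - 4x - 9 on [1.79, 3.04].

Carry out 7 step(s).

f(x) = x³ - 4x - 9
Initial interval: [1.79, 3.04]

Iteration 1:
  c_1 = (1.790000 + 3.040000)/2 = 2.415000
  f(c_1) = f(2.415000) = -4.575177
  f(a) × f(c) ≥ 0, new interval: [2.415000, 3.040000]
Iteration 2:
  c_2 = (2.415000 + 3.040000)/2 = 2.727500
  f(c_2) = f(2.727500) = 0.380571
  f(a) × f(c) < 0, new interval: [2.415000, 2.727500]
Iteration 3:
  c_3 = (2.415000 + 2.727500)/2 = 2.571250
  f(c_3) = f(2.571250) = -2.285627
  f(a) × f(c) ≥ 0, new interval: [2.571250, 2.727500]
Iteration 4:
  c_4 = (2.571250 + 2.727500)/2 = 2.649375
  f(c_4) = f(2.649375) = -1.001039
  f(a) × f(c) ≥ 0, new interval: [2.649375, 2.727500]
Iteration 5:
  c_5 = (2.649375 + 2.727500)/2 = 2.688438
  f(c_5) = f(2.688438) = -0.322541
  f(a) × f(c) ≥ 0, new interval: [2.688438, 2.727500]
Iteration 6:
  c_6 = (2.688438 + 2.727500)/2 = 2.707969
  f(c_6) = f(2.707969) = 0.025916
  f(a) × f(c) < 0, new interval: [2.688438, 2.707969]
Iteration 7:
  c_7 = (2.688438 + 2.707969)/2 = 2.698203
  f(c_7) = f(2.698203) = -0.149084
  f(a) × f(c) ≥ 0, new interval: [2.698203, 2.707969]

After 7 iteration(s), the approximation is c_7 = 2.698203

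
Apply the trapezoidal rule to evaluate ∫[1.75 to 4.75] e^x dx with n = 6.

f(x) = e^x
a = 1.75, b = 4.75, n = 6
h = (b - a)/n = 0.500000

Trapezoidal rule: (h/2)[f(x₀) + 2f(x₁) + 2f(x₂) + ... + f(xₙ)]

x_0 = 1.7500, f(x_0) = 5.754603, coefficient = 1
x_1 = 2.2500, f(x_1) = 9.487736, coefficient = 2
x_2 = 2.7500, f(x_2) = 15.642632, coefficient = 2
x_3 = 3.2500, f(x_3) = 25.790340, coefficient = 2
x_4 = 3.7500, f(x_4) = 42.521082, coefficient = 2
x_5 = 4.2500, f(x_5) = 70.105412, coefficient = 2
x_6 = 4.7500, f(x_6) = 115.584285, coefficient = 1

I ≈ (0.500000/2) × 448.433291 = 112.108323
Exact value: 109.829682
Error: 2.278641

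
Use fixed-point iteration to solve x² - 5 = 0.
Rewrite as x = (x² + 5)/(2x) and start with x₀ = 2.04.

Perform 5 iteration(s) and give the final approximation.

Equation: x² - 5 = 0
Fixed-point form: x = (x² + 5)/(2x)
x₀ = 2.04

x_1 = g(2.040000) = 2.245490
x_2 = g(2.245490) = 2.236088
x_3 = g(2.236088) = 2.236068
x_4 = g(2.236068) = 2.236068
x_5 = g(2.236068) = 2.236068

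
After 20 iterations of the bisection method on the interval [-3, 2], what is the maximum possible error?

Bisection error bound: |error| ≤ (b-a)/2^n
|error| ≤ (2 - (-3))/2^20 = 5/2^20
|error| ≤ 0.0000047684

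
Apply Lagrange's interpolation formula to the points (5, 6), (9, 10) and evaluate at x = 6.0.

Lagrange interpolation formula:
P(x) = Σ yᵢ × Lᵢ(x)
where Lᵢ(x) = Π_{j≠i} (x - xⱼ)/(xᵢ - xⱼ)

L_0(6.0) = (6.0 - 9)/(5 - 9) = 0.750000
L_1(6.0) = (6.0 - 5)/(9 - 5) = 0.250000

P(6.0) = 6×L_0(6.0) + 10×L_1(6.0)
P(6.0) = 7.000000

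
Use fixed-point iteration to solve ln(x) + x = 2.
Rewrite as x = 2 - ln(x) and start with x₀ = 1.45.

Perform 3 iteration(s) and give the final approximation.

Equation: ln(x) + x = 2
Fixed-point form: x = 2 - ln(x)
x₀ = 1.45

x_1 = g(1.450000) = 1.628436
x_2 = g(1.628436) = 1.512380
x_3 = g(1.512380) = 1.586316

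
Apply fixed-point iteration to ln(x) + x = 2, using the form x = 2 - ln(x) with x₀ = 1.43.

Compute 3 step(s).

Equation: ln(x) + x = 2
Fixed-point form: x = 2 - ln(x)
x₀ = 1.43

x_1 = g(1.430000) = 1.642326
x_2 = g(1.642326) = 1.503887
x_3 = g(1.503887) = 1.591947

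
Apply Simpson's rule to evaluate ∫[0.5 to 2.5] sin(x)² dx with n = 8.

f(x) = sin(x)²
a = 0.5, b = 2.5, n = 8
h = (b - a)/n = 0.250000

Simpson's rule: (h/3)[f(x₀) + 4f(x₁) + 2f(x₂) + ... + f(xₙ)]

x_0 = 0.5000, f(x_0) = 0.229849, coefficient = 1
x_1 = 0.7500, f(x_1) = 0.464631, coefficient = 4
x_2 = 1.0000, f(x_2) = 0.708073, coefficient = 2
x_3 = 1.2500, f(x_3) = 0.900572, coefficient = 4
x_4 = 1.5000, f(x_4) = 0.994996, coefficient = 2
x_5 = 1.7500, f(x_5) = 0.968228, coefficient = 4
x_6 = 2.0000, f(x_6) = 0.826822, coefficient = 2
x_7 = 2.2500, f(x_7) = 0.605398, coefficient = 4
x_8 = 2.5000, f(x_8) = 0.358169, coefficient = 1

I ≈ (0.250000/3) × 17.403119 = 1.450260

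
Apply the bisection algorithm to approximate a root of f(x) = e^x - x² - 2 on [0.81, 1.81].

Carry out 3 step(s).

f(x) = e^x - x² - 2
Initial interval: [0.81, 1.81]

Iteration 1:
  c_1 = (0.810000 + 1.810000)/2 = 1.310000
  f(c_1) = f(1.310000) = -0.009926
  f(a) × f(c) ≥ 0, new interval: [1.310000, 1.810000]
Iteration 2:
  c_2 = (1.310000 + 1.810000)/2 = 1.560000
  f(c_2) = f(1.560000) = 0.325221
  f(a) × f(c) < 0, new interval: [1.310000, 1.560000]
Iteration 3:
  c_3 = (1.310000 + 1.560000)/2 = 1.435000
  f(c_3) = f(1.435000) = 0.140420
  f(a) × f(c) < 0, new interval: [1.310000, 1.435000]

After 3 iteration(s), the approximation is c_3 = 1.435000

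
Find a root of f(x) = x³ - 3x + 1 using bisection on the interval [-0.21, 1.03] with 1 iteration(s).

f(x) = x³ - 3x + 1
Initial interval: [-0.21, 1.03]

Iteration 1:
  c_1 = (-0.210000 + 1.030000)/2 = 0.410000
  f(c_1) = f(0.410000) = -0.161079
  f(a) × f(c) < 0, new interval: [-0.210000, 0.410000]

After 1 iteration(s), the approximation is c_1 = 0.410000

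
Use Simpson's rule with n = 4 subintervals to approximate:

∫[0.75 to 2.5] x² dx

f(x) = x²
a = 0.75, b = 2.5, n = 4
h = (b - a)/n = 0.437500

Simpson's rule: (h/3)[f(x₀) + 4f(x₁) + 2f(x₂) + ... + f(xₙ)]

x_0 = 0.7500, f(x_0) = 0.562500, coefficient = 1
x_1 = 1.1875, f(x_1) = 1.410156, coefficient = 4
x_2 = 1.6250, f(x_2) = 2.640625, coefficient = 2
x_3 = 2.0625, f(x_3) = 4.253906, coefficient = 4
x_4 = 2.5000, f(x_4) = 6.250000, coefficient = 1

I ≈ (0.437500/3) × 34.750000 = 5.067708
Exact value: 5.067708
Error: 0.000000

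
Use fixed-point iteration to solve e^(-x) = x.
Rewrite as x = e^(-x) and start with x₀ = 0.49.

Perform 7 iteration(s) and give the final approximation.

Equation: e^(-x) = x
Fixed-point form: x = e^(-x)
x₀ = 0.49

x_1 = g(0.490000) = 0.612626
x_2 = g(0.612626) = 0.541926
x_3 = g(0.541926) = 0.581627
x_4 = g(0.581627) = 0.558988
x_5 = g(0.558988) = 0.571787
x_6 = g(0.571787) = 0.564516
x_7 = g(0.564516) = 0.568636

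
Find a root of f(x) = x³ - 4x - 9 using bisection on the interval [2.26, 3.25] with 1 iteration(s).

f(x) = x³ - 4x - 9
Initial interval: [2.26, 3.25]

Iteration 1:
  c_1 = (2.260000 + 3.250000)/2 = 2.755000
  f(c_1) = f(2.755000) = 0.890519
  f(a) × f(c) < 0, new interval: [2.260000, 2.755000]

After 1 iteration(s), the approximation is c_1 = 2.755000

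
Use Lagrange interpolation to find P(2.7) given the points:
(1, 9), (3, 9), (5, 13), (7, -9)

Lagrange interpolation formula:
P(x) = Σ yᵢ × Lᵢ(x)
where Lᵢ(x) = Π_{j≠i} (x - xⱼ)/(xᵢ - xⱼ)

L_0(2.7) = (2.7 - 3)/(1 - 3) × (2.7 - 5)/(1 - 5) × (2.7 - 7)/(1 - 7) = 0.061812
L_1(2.7) = (2.7 - 1)/(3 - 1) × (2.7 - 5)/(3 - 5) × (2.7 - 7)/(3 - 7) = 1.050812
L_2(2.7) = (2.7 - 1)/(5 - 1) × (2.7 - 3)/(5 - 3) × (2.7 - 7)/(5 - 7) = -0.137062
L_3(2.7) = (2.7 - 1)/(7 - 1) × (2.7 - 3)/(7 - 3) × (2.7 - 5)/(7 - 5) = 0.024437

P(2.7) = 9×L_0(2.7) + 9×L_1(2.7) + 13×L_2(2.7) + (-9)×L_3(2.7)
P(2.7) = 8.011875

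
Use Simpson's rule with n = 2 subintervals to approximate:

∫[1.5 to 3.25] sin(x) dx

f(x) = sin(x)
a = 1.5, b = 3.25, n = 2
h = (b - a)/n = 0.875000

Simpson's rule: (h/3)[f(x₀) + 4f(x₁) + 2f(x₂) + ... + f(xₙ)]

x_0 = 1.5000, f(x_0) = 0.997495, coefficient = 1
x_1 = 2.3750, f(x_1) = 0.693685, coefficient = 4
x_2 = 3.2500, f(x_2) = -0.108195, coefficient = 1

I ≈ (0.875000/3) × 3.664040 = 1.068678
Exact value: 1.064867
Error: 0.003811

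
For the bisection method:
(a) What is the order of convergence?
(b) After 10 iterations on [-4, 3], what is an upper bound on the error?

(a) Bisection has linear (order 1) convergence; the error is halved each step.

(b) Error bound = (b-a)/2^n = (3 - (-4))/2^{10}
    = 7/2^{10}

(a) 1 (linear); (b) error ≤ 6.84e-03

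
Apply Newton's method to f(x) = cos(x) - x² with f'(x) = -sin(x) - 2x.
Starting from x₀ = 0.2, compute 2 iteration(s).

f(x) = cos(x) - x²
f'(x) = -sin(x) - 2x
x₀ = 0.2

Newton-Raphson formula: x_{n+1} = x_n - f(x_n)/f'(x_n)

Iteration 1:
  f(0.200000) = 0.940067
  f'(0.200000) = -0.598669
  x_1 = 0.200000 - 0.940067/(-0.598669) = 1.770260
Iteration 2:
  f(1.770260) = -3.331965
  f'(1.770260) = -4.520693
  x_2 = 1.770260 - (-3.331965)/(-4.520693) = 1.033213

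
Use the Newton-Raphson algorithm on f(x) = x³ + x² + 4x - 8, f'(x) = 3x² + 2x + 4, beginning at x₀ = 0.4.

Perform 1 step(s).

f(x) = x³ + x² + 4x - 8
f'(x) = 3x² + 2x + 4
x₀ = 0.4

Newton-Raphson formula: x_{n+1} = x_n - f(x_n)/f'(x_n)

Iteration 1:
  f(0.400000) = -6.176000
  f'(0.400000) = 5.280000
  x_1 = 0.400000 - (-6.176000)/5.280000 = 1.569697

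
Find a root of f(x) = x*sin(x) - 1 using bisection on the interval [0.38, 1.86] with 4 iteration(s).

f(x) = x*sin(x) - 1
Initial interval: [0.38, 1.86]

Iteration 1:
  c_1 = (0.380000 + 1.860000)/2 = 1.120000
  f(c_1) = f(1.120000) = 0.008112
  f(a) × f(c) < 0, new interval: [0.380000, 1.120000]
Iteration 2:
  c_2 = (0.380000 + 1.120000)/2 = 0.750000
  f(c_2) = f(0.750000) = -0.488771
  f(a) × f(c) ≥ 0, new interval: [0.750000, 1.120000]
Iteration 3:
  c_3 = (0.750000 + 1.120000)/2 = 0.935000
  f(c_3) = f(0.935000) = -0.247700
  f(a) × f(c) ≥ 0, new interval: [0.935000, 1.120000]
Iteration 4:
  c_4 = (0.935000 + 1.120000)/2 = 1.027500
  f(c_4) = f(1.027500) = -0.120450
  f(a) × f(c) ≥ 0, new interval: [1.027500, 1.120000]

After 4 iteration(s), the approximation is c_4 = 1.027500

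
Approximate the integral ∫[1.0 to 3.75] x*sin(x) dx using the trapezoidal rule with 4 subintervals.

f(x) = x*sin(x)
a = 1.0, b = 3.75, n = 4
h = (b - a)/n = 0.687500

Trapezoidal rule: (h/2)[f(x₀) + 2f(x₁) + 2f(x₂) + ... + f(xₙ)]

x_0 = 1.0000, f(x_0) = 0.841471, coefficient = 1
x_1 = 1.6875, f(x_1) = 1.676021, coefficient = 2
x_2 = 2.3750, f(x_2) = 1.647502, coefficient = 2
x_3 = 3.0625, f(x_3) = 0.241969, coefficient = 2
x_4 = 3.7500, f(x_4) = -2.143355, coefficient = 1

I ≈ (0.687500/2) × 5.829100 = 2.003753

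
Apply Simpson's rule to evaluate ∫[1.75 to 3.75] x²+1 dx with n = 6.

f(x) = x²+1
a = 1.75, b = 3.75, n = 6
h = (b - a)/n = 0.333333

Simpson's rule: (h/3)[f(x₀) + 4f(x₁) + 2f(x₂) + ... + f(xₙ)]

x_0 = 1.7500, f(x_0) = 4.062500, coefficient = 1
x_1 = 2.0833, f(x_1) = 5.340278, coefficient = 4
x_2 = 2.4167, f(x_2) = 6.840278, coefficient = 2
x_3 = 2.7500, f(x_3) = 8.562500, coefficient = 4
x_4 = 3.0833, f(x_4) = 10.506944, coefficient = 2
x_5 = 3.4167, f(x_5) = 12.673611, coefficient = 4
x_6 = 3.7500, f(x_6) = 15.062500, coefficient = 1

I ≈ (0.333333/3) × 160.125000 = 17.791667
Exact value: 17.791667
Error: 0.000000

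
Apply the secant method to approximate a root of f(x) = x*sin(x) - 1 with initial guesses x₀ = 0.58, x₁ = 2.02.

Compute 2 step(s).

f(x) = x*sin(x) - 1
x₀ = 0.58, x₁ = 2.02

Secant formula: x_{n+1} = x_n - f(x_n)(x_n - x_{n-1})/(f(x_n) - f(x_{n-1}))

Iteration 1:
  f(0.580000) = -0.682146
  f(2.020000) = 0.819602
  x_2 = 2.020000 - 0.819602×(2.020000 - 0.580000)/(0.819602 - (-0.682146))
       = 1.234098
Iteration 2:
  f(2.020000) = 0.819602
  f(1.234098) = 0.164804
  x_3 = 1.234098 - 0.164804×(1.234098 - 2.020000)/(0.164804 - 0.819602)
       = 1.036297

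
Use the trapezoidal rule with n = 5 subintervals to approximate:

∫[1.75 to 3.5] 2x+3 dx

f(x) = 2x+3
a = 1.75, b = 3.5, n = 5
h = (b - a)/n = 0.350000

Trapezoidal rule: (h/2)[f(x₀) + 2f(x₁) + 2f(x₂) + ... + f(xₙ)]

x_0 = 1.7500, f(x_0) = 6.500000, coefficient = 1
x_1 = 2.1000, f(x_1) = 7.200000, coefficient = 2
x_2 = 2.4500, f(x_2) = 7.900000, coefficient = 2
x_3 = 2.8000, f(x_3) = 8.600000, coefficient = 2
x_4 = 3.1500, f(x_4) = 9.300000, coefficient = 2
x_5 = 3.5000, f(x_5) = 10.000000, coefficient = 1

I ≈ (0.350000/2) × 82.500000 = 14.437500
Exact value: 14.437500
Error: 0.000000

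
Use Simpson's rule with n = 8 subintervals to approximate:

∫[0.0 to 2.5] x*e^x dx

f(x) = x*e^x
a = 0.0, b = 2.5, n = 8
h = (b - a)/n = 0.312500

Simpson's rule: (h/3)[f(x₀) + 4f(x₁) + 2f(x₂) + ... + f(xₙ)]

x_0 = 0.0000, f(x_0) = 0.000000, coefficient = 1
x_1 = 0.3125, f(x_1) = 0.427137, coefficient = 4
x_2 = 0.6250, f(x_2) = 1.167654, coefficient = 2
x_3 = 0.9375, f(x_3) = 2.393990, coefficient = 4
x_4 = 1.2500, f(x_4) = 4.362929, coefficient = 2
x_5 = 1.5625, f(x_5) = 7.454271, coefficient = 4
x_6 = 1.8750, f(x_6) = 12.226536, coefficient = 2
x_7 = 2.1875, f(x_7) = 19.496975, coefficient = 4
x_8 = 2.5000, f(x_8) = 30.456235, coefficient = 1

I ≈ (0.312500/3) × 185.059963 = 19.277079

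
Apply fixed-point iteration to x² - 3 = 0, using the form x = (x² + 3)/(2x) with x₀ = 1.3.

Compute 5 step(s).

Equation: x² - 3 = 0
Fixed-point form: x = (x² + 3)/(2x)
x₀ = 1.3

x_1 = g(1.300000) = 1.803846
x_2 = g(1.803846) = 1.733480
x_3 = g(1.733480) = 1.732051
x_4 = g(1.732051) = 1.732051
x_5 = g(1.732051) = 1.732051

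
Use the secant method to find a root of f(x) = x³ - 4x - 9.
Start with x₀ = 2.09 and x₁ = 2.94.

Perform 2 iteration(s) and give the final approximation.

f(x) = x³ - 4x - 9
x₀ = 2.09, x₁ = 2.94

Secant formula: x_{n+1} = x_n - f(x_n)(x_n - x_{n-1})/(f(x_n) - f(x_{n-1}))

Iteration 1:
  f(2.090000) = -8.230671
  f(2.940000) = 4.652184
  x_2 = 2.940000 - 4.652184×(2.940000 - 2.090000)/(4.652184 - (-8.230671))
       = 2.633053
Iteration 2:
  f(2.940000) = 4.652184
  f(2.633053) = -1.277343
  x_3 = 2.633053 - (-1.277343)×(2.633053 - 2.940000)/(-1.277343 - 4.652184)
       = 2.699176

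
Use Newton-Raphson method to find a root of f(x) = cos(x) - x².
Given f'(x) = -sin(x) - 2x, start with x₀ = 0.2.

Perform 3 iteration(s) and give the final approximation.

f(x) = cos(x) - x²
f'(x) = -sin(x) - 2x
x₀ = 0.2

Newton-Raphson formula: x_{n+1} = x_n - f(x_n)/f'(x_n)

Iteration 1:
  f(0.200000) = 0.940067
  f'(0.200000) = -0.598669
  x_1 = 0.200000 - 0.940067/(-0.598669) = 1.770260
Iteration 2:
  f(1.770260) = -3.331965
  f'(1.770260) = -4.520693
  x_2 = 1.770260 - (-3.331965)/(-4.520693) = 1.033213
Iteration 3:
  f(1.033213) = -0.555467
  f'(1.033213) = -2.925374
  x_3 = 1.033213 - (-0.555467)/(-2.925374) = 0.843334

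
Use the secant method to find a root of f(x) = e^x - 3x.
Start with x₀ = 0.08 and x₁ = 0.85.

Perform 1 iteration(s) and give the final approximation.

f(x) = e^x - 3x
x₀ = 0.08, x₁ = 0.85

Secant formula: x_{n+1} = x_n - f(x_n)(x_n - x_{n-1})/(f(x_n) - f(x_{n-1}))

Iteration 1:
  f(0.080000) = 0.843287
  f(0.850000) = -0.210353
  x_2 = 0.850000 - (-0.210353)×(0.850000 - 0.080000)/(-0.210353 - 0.843287)
       = 0.696274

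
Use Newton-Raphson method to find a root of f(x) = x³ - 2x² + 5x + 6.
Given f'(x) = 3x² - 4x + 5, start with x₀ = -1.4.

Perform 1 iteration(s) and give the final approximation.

f(x) = x³ - 2x² + 5x + 6
f'(x) = 3x² - 4x + 5
x₀ = -1.4

Newton-Raphson formula: x_{n+1} = x_n - f(x_n)/f'(x_n)

Iteration 1:
  f(-1.400000) = -7.664000
  f'(-1.400000) = 16.480000
  x_1 = -1.400000 - (-7.664000)/16.480000 = -0.934951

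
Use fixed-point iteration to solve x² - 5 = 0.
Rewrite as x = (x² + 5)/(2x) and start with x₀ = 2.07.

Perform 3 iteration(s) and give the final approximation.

Equation: x² - 5 = 0
Fixed-point form: x = (x² + 5)/(2x)
x₀ = 2.07

x_1 = g(2.070000) = 2.242729
x_2 = g(2.242729) = 2.236078
x_3 = g(2.236078) = 2.236068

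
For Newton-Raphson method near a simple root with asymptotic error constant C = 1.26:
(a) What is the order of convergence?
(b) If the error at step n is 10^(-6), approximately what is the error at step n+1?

(a) Newton-Raphson has quadratic (order 2) convergence near simple roots.
    This means |e_{n+1}| ≈ C|e_n|².

(b) With |e_n| = 10^(-6) and C = 1.26:
    |e_{n+1}| ≈ 1.26 × (10^(-6))² = 1.26 × 10^(-12)

(a) 2 (quadratic); (b) |e_{n+1}| ≈ 1.260e-12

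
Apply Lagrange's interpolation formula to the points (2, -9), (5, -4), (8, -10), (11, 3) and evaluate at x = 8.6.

Lagrange interpolation formula:
P(x) = Σ yᵢ × Lᵢ(x)
where Lᵢ(x) = Π_{j≠i} (x - xⱼ)/(xᵢ - xⱼ)

L_0(8.6) = (8.6 - 5)/(2 - 5) × (8.6 - 8)/(2 - 8) × (8.6 - 11)/(2 - 11) = 0.032000
L_1(8.6) = (8.6 - 2)/(5 - 2) × (8.6 - 8)/(5 - 8) × (8.6 - 11)/(5 - 11) = -0.176000
L_2(8.6) = (8.6 - 2)/(8 - 2) × (8.6 - 5)/(8 - 5) × (8.6 - 11)/(8 - 11) = 1.056000
L_3(8.6) = (8.6 - 2)/(11 - 2) × (8.6 - 5)/(11 - 5) × (8.6 - 8)/(11 - 8) = 0.088000

P(8.6) = (-9)×L_0(8.6) + (-4)×L_1(8.6) + (-10)×L_2(8.6) + 3×L_3(8.6)
P(8.6) = -9.880000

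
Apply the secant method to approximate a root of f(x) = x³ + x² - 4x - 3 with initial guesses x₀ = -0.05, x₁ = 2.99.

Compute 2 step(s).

f(x) = x³ + x² - 4x - 3
x₀ = -0.05, x₁ = 2.99

Secant formula: x_{n+1} = x_n - f(x_n)(x_n - x_{n-1})/(f(x_n) - f(x_{n-1}))

Iteration 1:
  f(-0.050000) = -2.797625
  f(2.990000) = 20.710999
  x_2 = 2.990000 - 20.710999×(2.990000 - (-0.050000))/(20.710999 - (-2.797625))
       = 0.311773
Iteration 2:
  f(2.990000) = 20.710999
  f(0.311773) = -4.119584
  x_3 = 0.311773 - (-4.119584)×(0.311773 - 2.990000)/(-4.119584 - 20.710999)
       = 0.756111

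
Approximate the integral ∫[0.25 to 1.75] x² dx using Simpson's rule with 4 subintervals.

f(x) = x²
a = 0.25, b = 1.75, n = 4
h = (b - a)/n = 0.375000

Simpson's rule: (h/3)[f(x₀) + 4f(x₁) + 2f(x₂) + ... + f(xₙ)]

x_0 = 0.2500, f(x_0) = 0.062500, coefficient = 1
x_1 = 0.6250, f(x_1) = 0.390625, coefficient = 4
x_2 = 1.0000, f(x_2) = 1.000000, coefficient = 2
x_3 = 1.3750, f(x_3) = 1.890625, coefficient = 4
x_4 = 1.7500, f(x_4) = 3.062500, coefficient = 1

I ≈ (0.375000/3) × 14.250000 = 1.781250
Exact value: 1.781250
Error: 0.000000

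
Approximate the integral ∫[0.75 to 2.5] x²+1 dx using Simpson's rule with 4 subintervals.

f(x) = x²+1
a = 0.75, b = 2.5, n = 4
h = (b - a)/n = 0.437500

Simpson's rule: (h/3)[f(x₀) + 4f(x₁) + 2f(x₂) + ... + f(xₙ)]

x_0 = 0.7500, f(x_0) = 1.562500, coefficient = 1
x_1 = 1.1875, f(x_1) = 2.410156, coefficient = 4
x_2 = 1.6250, f(x_2) = 3.640625, coefficient = 2
x_3 = 2.0625, f(x_3) = 5.253906, coefficient = 4
x_4 = 2.5000, f(x_4) = 7.250000, coefficient = 1

I ≈ (0.437500/3) × 46.750000 = 6.817708
Exact value: 6.817708
Error: 0.000000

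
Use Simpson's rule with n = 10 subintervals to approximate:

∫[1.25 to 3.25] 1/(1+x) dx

f(x) = 1/(1+x)
a = 1.25, b = 3.25, n = 10
h = (b - a)/n = 0.200000

Simpson's rule: (h/3)[f(x₀) + 4f(x₁) + 2f(x₂) + ... + f(xₙ)]

x_0 = 1.2500, f(x_0) = 0.444444, coefficient = 1
x_1 = 1.4500, f(x_1) = 0.408163, coefficient = 4
x_2 = 1.6500, f(x_2) = 0.377358, coefficient = 2
x_3 = 1.8500, f(x_3) = 0.350877, coefficient = 4
x_4 = 2.0500, f(x_4) = 0.327869, coefficient = 2
x_5 = 2.2500, f(x_5) = 0.307692, coefficient = 4
x_6 = 2.4500, f(x_6) = 0.289855, coefficient = 2
x_7 = 2.6500, f(x_7) = 0.273973, coefficient = 4
x_8 = 2.8500, f(x_8) = 0.259740, coefficient = 2
x_9 = 3.0500, f(x_9) = 0.246914, coefficient = 4
x_10 = 3.2500, f(x_10) = 0.235294, coefficient = 1

I ≈ (0.200000/3) × 9.539860 = 0.635991
Exact value: 0.635989
Error: 0.000002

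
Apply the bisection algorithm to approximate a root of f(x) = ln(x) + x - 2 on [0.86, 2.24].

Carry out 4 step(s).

f(x) = ln(x) + x - 2
Initial interval: [0.86, 2.24]

Iteration 1:
  c_1 = (0.860000 + 2.240000)/2 = 1.550000
  f(c_1) = f(1.550000) = -0.011745
  f(a) × f(c) ≥ 0, new interval: [1.550000, 2.240000]
Iteration 2:
  c_2 = (1.550000 + 2.240000)/2 = 1.895000
  f(c_2) = f(1.895000) = 0.534219
  f(a) × f(c) < 0, new interval: [1.550000, 1.895000]
Iteration 3:
  c_3 = (1.550000 + 1.895000)/2 = 1.722500
  f(c_3) = f(1.722500) = 0.266277
  f(a) × f(c) < 0, new interval: [1.550000, 1.722500]
Iteration 4:
  c_4 = (1.550000 + 1.722500)/2 = 1.636250
  f(c_4) = f(1.636250) = 0.128657
  f(a) × f(c) < 0, new interval: [1.550000, 1.636250]

After 4 iteration(s), the approximation is c_4 = 1.636250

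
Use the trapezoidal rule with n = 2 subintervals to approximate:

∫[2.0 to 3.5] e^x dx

f(x) = e^x
a = 2.0, b = 3.5, n = 2
h = (b - a)/n = 0.750000

Trapezoidal rule: (h/2)[f(x₀) + 2f(x₁) + 2f(x₂) + ... + f(xₙ)]

x_0 = 2.0000, f(x_0) = 7.389056, coefficient = 1
x_1 = 2.7500, f(x_1) = 15.642632, coefficient = 2
x_2 = 3.5000, f(x_2) = 33.115452, coefficient = 1

I ≈ (0.750000/2) × 71.789772 = 26.921164
Exact value: 25.726396
Error: 1.194769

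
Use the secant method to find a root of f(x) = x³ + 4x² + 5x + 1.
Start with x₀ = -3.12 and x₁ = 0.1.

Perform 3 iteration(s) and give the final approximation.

f(x) = x³ + 4x² + 5x + 1
x₀ = -3.12, x₁ = 0.1

Secant formula: x_{n+1} = x_n - f(x_n)(x_n - x_{n-1})/(f(x_n) - f(x_{n-1}))

Iteration 1:
  f(-3.120000) = -6.033728
  f(0.100000) = 1.541000
  x_2 = 0.100000 - 1.541000×(0.100000 - (-3.120000))/(1.541000 - (-6.033728))
       = -0.555076
Iteration 2:
  f(0.100000) = 1.541000
  f(-0.555076) = -0.713966
  x_3 = -0.555076 - (-0.713966)×(-0.555076 - 0.100000)/(-0.713966 - 1.541000)
       = -0.347666
Iteration 3:
  f(-0.555076) = -0.713966
  f(-0.347666) = -0.296866
  x_4 = -0.347666 - (-0.296866)×(-0.347666 - (-0.555076))/(-0.296866 - (-0.713966))
       = -0.200044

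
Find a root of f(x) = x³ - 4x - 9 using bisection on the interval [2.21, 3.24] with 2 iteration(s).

f(x) = x³ - 4x - 9
Initial interval: [2.21, 3.24]

Iteration 1:
  c_1 = (2.210000 + 3.240000)/2 = 2.725000
  f(c_1) = f(2.725000) = 0.334828
  f(a) × f(c) < 0, new interval: [2.210000, 2.725000]
Iteration 2:
  c_2 = (2.210000 + 2.725000)/2 = 2.467500
  f(c_2) = f(2.467500) = -3.846487
  f(a) × f(c) ≥ 0, new interval: [2.467500, 2.725000]

After 2 iteration(s), the approximation is c_2 = 2.467500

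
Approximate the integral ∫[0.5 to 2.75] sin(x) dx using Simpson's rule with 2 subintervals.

f(x) = sin(x)
a = 0.5, b = 2.75, n = 2
h = (b - a)/n = 1.125000

Simpson's rule: (h/3)[f(x₀) + 4f(x₁) + 2f(x₂) + ... + f(xₙ)]

x_0 = 0.5000, f(x_0) = 0.479426, coefficient = 1
x_1 = 1.6250, f(x_1) = 0.998531, coefficient = 4
x_2 = 2.7500, f(x_2) = 0.381661, coefficient = 1

I ≈ (1.125000/3) × 4.855212 = 1.820704
Exact value: 1.801885
Error: 0.018820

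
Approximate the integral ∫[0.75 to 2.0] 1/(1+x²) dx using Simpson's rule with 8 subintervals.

f(x) = 1/(1+x²)
a = 0.75, b = 2.0, n = 8
h = (b - a)/n = 0.156250

Simpson's rule: (h/3)[f(x₀) + 4f(x₁) + 2f(x₂) + ... + f(xₙ)]

x_0 = 0.7500, f(x_0) = 0.640000, coefficient = 1
x_1 = 0.9062, f(x_1) = 0.549062, coefficient = 4
x_2 = 1.0625, f(x_2) = 0.469725, coefficient = 2
x_3 = 1.2188, f(x_3) = 0.402358, coefficient = 4
x_4 = 1.3750, f(x_4) = 0.345946, coefficient = 2
x_5 = 1.5312, f(x_5) = 0.298978, coefficient = 4
x_6 = 1.6875, f(x_6) = 0.259898, coefficient = 2
x_7 = 1.8438, f(x_7) = 0.227303, coefficient = 4
x_8 = 2.0000, f(x_8) = 0.200000, coefficient = 1

I ≈ (0.156250/3) × 8.901940 = 0.463643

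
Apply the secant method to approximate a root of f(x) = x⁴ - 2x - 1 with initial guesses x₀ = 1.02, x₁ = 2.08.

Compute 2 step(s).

f(x) = x⁴ - 2x - 1
x₀ = 1.02, x₁ = 2.08

Secant formula: x_{n+1} = x_n - f(x_n)(x_n - x_{n-1})/(f(x_n) - f(x_{n-1}))

Iteration 1:
  f(1.020000) = -1.957568
  f(2.080000) = 13.557737
  x_2 = 2.080000 - 13.557737×(2.080000 - 1.020000)/(13.557737 - (-1.957568))
       = 1.153740
Iteration 2:
  f(2.080000) = 13.557737
  f(1.153740) = -1.535609
  x_3 = 1.153740 - (-1.535609)×(1.153740 - 2.080000)/(-1.535609 - 13.557737)
       = 1.247979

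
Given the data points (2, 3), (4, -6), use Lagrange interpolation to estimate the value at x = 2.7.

Lagrange interpolation formula:
P(x) = Σ yᵢ × Lᵢ(x)
where Lᵢ(x) = Π_{j≠i} (x - xⱼ)/(xᵢ - xⱼ)

L_0(2.7) = (2.7 - 4)/(2 - 4) = 0.650000
L_1(2.7) = (2.7 - 2)/(4 - 2) = 0.350000

P(2.7) = 3×L_0(2.7) + (-6)×L_1(2.7)
P(2.7) = -0.150000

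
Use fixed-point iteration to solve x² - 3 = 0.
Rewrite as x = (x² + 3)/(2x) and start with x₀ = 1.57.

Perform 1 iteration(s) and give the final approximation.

Equation: x² - 3 = 0
Fixed-point form: x = (x² + 3)/(2x)
x₀ = 1.57

x_1 = g(1.570000) = 1.740414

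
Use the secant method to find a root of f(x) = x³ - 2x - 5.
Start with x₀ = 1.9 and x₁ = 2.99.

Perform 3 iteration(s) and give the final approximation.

f(x) = x³ - 2x - 5
x₀ = 1.9, x₁ = 2.99

Secant formula: x_{n+1} = x_n - f(x_n)(x_n - x_{n-1})/(f(x_n) - f(x_{n-1}))

Iteration 1:
  f(1.900000) = -1.941000
  f(2.990000) = 15.750899
  x_2 = 2.990000 - 15.750899×(2.990000 - 1.900000)/(15.750899 - (-1.941000))
       = 2.019585
Iteration 2:
  f(2.990000) = 15.750899
  f(2.019585) = -0.801839
  x_3 = 2.019585 - (-0.801839)×(2.019585 - 2.990000)/(-0.801839 - 15.750899)
       = 2.066594
Iteration 3:
  f(2.019585) = -0.801839
  f(2.066594) = -0.307161
  x_4 = 2.066594 - (-0.307161)×(2.066594 - 2.019585)/(-0.307161 - (-0.801839))
       = 2.095782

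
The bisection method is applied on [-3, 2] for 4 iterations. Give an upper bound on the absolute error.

Bisection error bound: |error| ≤ (b-a)/2^n
|error| ≤ (2 - (-3))/2^4 = 5/2^4
|error| ≤ 0.3125000000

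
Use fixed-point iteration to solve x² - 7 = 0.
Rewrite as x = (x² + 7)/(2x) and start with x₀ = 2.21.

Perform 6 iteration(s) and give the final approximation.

Equation: x² - 7 = 0
Fixed-point form: x = (x² + 7)/(2x)
x₀ = 2.21

x_1 = g(2.210000) = 2.688710
x_2 = g(2.688710) = 2.646095
x_3 = g(2.646095) = 2.645751
x_4 = g(2.645751) = 2.645751
x_5 = g(2.645751) = 2.645751
x_6 = g(2.645751) = 2.645751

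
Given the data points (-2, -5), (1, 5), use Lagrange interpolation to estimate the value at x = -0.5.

Lagrange interpolation formula:
P(x) = Σ yᵢ × Lᵢ(x)
where Lᵢ(x) = Π_{j≠i} (x - xⱼ)/(xᵢ - xⱼ)

L_0(-0.5) = (-0.5 - 1)/(-2 - 1) = 0.500000
L_1(-0.5) = (-0.5 - (-2))/(1 - (-2)) = 0.500000

P(-0.5) = (-5)×L_0(-0.5) + 5×L_1(-0.5)
P(-0.5) = 0.000000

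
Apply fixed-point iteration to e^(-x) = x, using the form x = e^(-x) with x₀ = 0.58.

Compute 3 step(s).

Equation: e^(-x) = x
Fixed-point form: x = e^(-x)
x₀ = 0.58

x_1 = g(0.580000) = 0.559898
x_2 = g(0.559898) = 0.571267
x_3 = g(0.571267) = 0.564809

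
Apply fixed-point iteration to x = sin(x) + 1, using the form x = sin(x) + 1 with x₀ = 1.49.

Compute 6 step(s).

Equation: x = sin(x) + 1
Fixed-point form: x = sin(x) + 1
x₀ = 1.49

x_1 = g(1.490000) = 1.996738
x_2 = g(1.996738) = 1.910650
x_3 = g(1.910650) = 1.942803
x_4 = g(1.942803) = 1.931600
x_5 = g(1.931600) = 1.935614
x_6 = g(1.935614) = 1.934189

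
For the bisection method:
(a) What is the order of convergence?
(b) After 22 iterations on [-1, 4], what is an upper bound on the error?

(a) Bisection has linear (order 1) convergence; the error is halved each step.

(b) Error bound = (b-a)/2^n = (4 - (-1))/2^{22}
    = 5/2^{22}

(a) 1 (linear); (b) error ≤ 1.19e-06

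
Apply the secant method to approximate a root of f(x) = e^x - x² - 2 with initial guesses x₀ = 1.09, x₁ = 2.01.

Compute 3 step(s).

f(x) = e^x - x² - 2
x₀ = 1.09, x₁ = 2.01

Secant formula: x_{n+1} = x_n - f(x_n)(x_n - x_{n-1})/(f(x_n) - f(x_{n-1}))

Iteration 1:
  f(1.090000) = -0.213826
  f(2.010000) = 1.423217
  x_2 = 2.010000 - 1.423217×(2.010000 - 1.090000)/(1.423217 - (-0.213826))
       = 1.210168
Iteration 2:
  f(2.010000) = 1.423217
  f(1.210168) = -0.110459
  x_3 = 1.210168 - (-0.110459)×(1.210168 - 2.010000)/(-0.110459 - 1.423217)
       = 1.267773
Iteration 3:
  f(1.210168) = -0.110459
  f(1.267773) = -0.054317
  x_4 = 1.267773 - (-0.054317)×(1.267773 - 1.210168)/(-0.054317 - (-0.110459))
       = 1.323506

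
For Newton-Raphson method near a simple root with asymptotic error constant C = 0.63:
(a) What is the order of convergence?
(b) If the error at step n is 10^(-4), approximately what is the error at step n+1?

(a) Newton-Raphson has quadratic (order 2) convergence near simple roots.
    This means |e_{n+1}| ≈ C|e_n|².

(b) With |e_n| = 10^(-4) and C = 0.63:
    |e_{n+1}| ≈ 0.63 × (10^(-4))² = 0.63 × 10^(-8)

(a) 2 (quadratic); (b) |e_{n+1}| ≈ 6.300e-09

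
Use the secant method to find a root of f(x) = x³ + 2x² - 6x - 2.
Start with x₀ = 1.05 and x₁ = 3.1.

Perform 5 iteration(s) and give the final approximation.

f(x) = x³ + 2x² - 6x - 2
x₀ = 1.05, x₁ = 3.1

Secant formula: x_{n+1} = x_n - f(x_n)(x_n - x_{n-1})/(f(x_n) - f(x_{n-1}))

Iteration 1:
  f(1.050000) = -4.937375
  f(3.100000) = 28.411000
  x_2 = 3.100000 - 28.411000×(3.100000 - 1.050000)/(28.411000 - (-4.937375))
       = 1.353512
Iteration 2:
  f(3.100000) = 28.411000
  f(1.353512) = -3.977458
  x_3 = 1.353512 - (-3.977458)×(1.353512 - 3.100000)/(-3.977458 - 28.411000)
       = 1.567989
Iteration 3:
  f(1.353512) = -3.977458
  f(1.567989) = -2.635716
  x_4 = 1.567989 - (-2.635716)×(1.567989 - 1.353512)/(-2.635716 - (-3.977458))
       = 1.989307
Iteration 4:
  f(1.567989) = -2.635716
  f(1.989307) = 1.851215
  x_5 = 1.989307 - 1.851215×(1.989307 - 1.567989)/(1.851215 - (-2.635716))
       = 1.815480
Iteration 5:
  f(1.989307) = 1.851215
  f(1.815480) = -0.317182
  x_6 = 1.815480 - (-0.317182)×(1.815480 - 1.989307)/(-0.317182 - 1.851215)
       = 1.840907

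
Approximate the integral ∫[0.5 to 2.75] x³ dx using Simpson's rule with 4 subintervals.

f(x) = x³
a = 0.5, b = 2.75, n = 4
h = (b - a)/n = 0.562500

Simpson's rule: (h/3)[f(x₀) + 4f(x₁) + 2f(x₂) + ... + f(xₙ)]

x_0 = 0.5000, f(x_0) = 0.125000, coefficient = 1
x_1 = 1.0625, f(x_1) = 1.199463, coefficient = 4
x_2 = 1.6250, f(x_2) = 4.291016, coefficient = 2
x_3 = 2.1875, f(x_3) = 10.467529, coefficient = 4
x_4 = 2.7500, f(x_4) = 20.796875, coefficient = 1

I ≈ (0.562500/3) × 76.171875 = 14.282227
Exact value: 14.282227
Error: 0.000000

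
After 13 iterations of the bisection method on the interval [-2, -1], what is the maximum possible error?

Bisection error bound: |error| ≤ (b-a)/2^n
|error| ≤ (-1 - (-2))/2^13 = 1/2^13
|error| ≤ 0.0001220703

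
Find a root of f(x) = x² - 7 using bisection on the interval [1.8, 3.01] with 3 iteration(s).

f(x) = x² - 7
Initial interval: [1.8, 3.01]

Iteration 1:
  c_1 = (1.800000 + 3.010000)/2 = 2.405000
  f(c_1) = f(2.405000) = -1.215975
  f(a) × f(c) ≥ 0, new interval: [2.405000, 3.010000]
Iteration 2:
  c_2 = (2.405000 + 3.010000)/2 = 2.707500
  f(c_2) = f(2.707500) = 0.330556
  f(a) × f(c) < 0, new interval: [2.405000, 2.707500]
Iteration 3:
  c_3 = (2.405000 + 2.707500)/2 = 2.556250
  f(c_3) = f(2.556250) = -0.465586
  f(a) × f(c) ≥ 0, new interval: [2.556250, 2.707500]

After 3 iteration(s), the approximation is c_3 = 2.556250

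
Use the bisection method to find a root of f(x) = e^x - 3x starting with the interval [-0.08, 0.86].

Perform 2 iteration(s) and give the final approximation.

f(x) = e^x - 3x
Initial interval: [-0.08, 0.86]

Iteration 1:
  c_1 = (-0.080000 + 0.860000)/2 = 0.390000
  f(c_1) = f(0.390000) = 0.306981
  f(a) × f(c) ≥ 0, new interval: [0.390000, 0.860000]
Iteration 2:
  c_2 = (0.390000 + 0.860000)/2 = 0.625000
  f(c_2) = f(0.625000) = -0.006754
  f(a) × f(c) < 0, new interval: [0.390000, 0.625000]

After 2 iteration(s), the approximation is c_2 = 0.625000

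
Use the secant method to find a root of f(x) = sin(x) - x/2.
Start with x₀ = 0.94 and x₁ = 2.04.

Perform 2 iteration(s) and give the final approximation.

f(x) = sin(x) - x/2
x₀ = 0.94, x₁ = 2.04

Secant formula: x_{n+1} = x_n - f(x_n)(x_n - x_{n-1})/(f(x_n) - f(x_{n-1}))

Iteration 1:
  f(0.940000) = 0.337558
  f(2.040000) = -0.128071
  x_2 = 2.040000 - (-0.128071)×(2.040000 - 0.940000)/(-0.128071 - 0.337558)
       = 1.737445
Iteration 2:
  f(2.040000) = -0.128071
  f(1.737445) = 0.117424
  x_3 = 1.737445 - 0.117424×(1.737445 - 2.040000)/(0.117424 - (-0.128071))
       = 1.882161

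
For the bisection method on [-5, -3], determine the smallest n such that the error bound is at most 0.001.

We need (b-a)/2^n ≤ 0.001
(-3 - (-5))/2^n ≤ 0.001
2/2^n ≤ 0.001
2^n ≥ 2000
n ≥ log₂(2000) = 10.97
n ≥ 11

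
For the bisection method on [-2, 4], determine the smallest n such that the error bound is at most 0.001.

We need (b-a)/2^n ≤ 0.001
(4 - (-2))/2^n ≤ 0.001
6/2^n ≤ 0.001
2^n ≥ 6000
n ≥ log₂(6000) = 12.55
n ≥ 13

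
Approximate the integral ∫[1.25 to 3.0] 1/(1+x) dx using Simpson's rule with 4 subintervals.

f(x) = 1/(1+x)
a = 1.25, b = 3.0, n = 4
h = (b - a)/n = 0.437500

Simpson's rule: (h/3)[f(x₀) + 4f(x₁) + 2f(x₂) + ... + f(xₙ)]

x_0 = 1.2500, f(x_0) = 0.444444, coefficient = 1
x_1 = 1.6875, f(x_1) = 0.372093, coefficient = 4
x_2 = 2.1250, f(x_2) = 0.320000, coefficient = 2
x_3 = 2.5625, f(x_3) = 0.280702, coefficient = 4
x_4 = 3.0000, f(x_4) = 0.250000, coefficient = 1

I ≈ (0.437500/3) × 3.945624 = 0.575403
Exact value: 0.575364
Error: 0.000039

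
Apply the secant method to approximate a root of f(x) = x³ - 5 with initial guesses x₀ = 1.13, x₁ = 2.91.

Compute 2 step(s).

f(x) = x³ - 5
x₀ = 1.13, x₁ = 2.91

Secant formula: x_{n+1} = x_n - f(x_n)(x_n - x_{n-1})/(f(x_n) - f(x_{n-1}))

Iteration 1:
  f(1.130000) = -3.557103
  f(2.910000) = 19.642171
  x_2 = 2.910000 - 19.642171×(2.910000 - 1.130000)/(19.642171 - (-3.557103))
       = 1.402924
Iteration 2:
  f(2.910000) = 19.642171
  f(1.402924) = -2.238770
  x_3 = 1.402924 - (-2.238770)×(1.402924 - 2.910000)/(-2.238770 - 19.642171)
       = 1.557122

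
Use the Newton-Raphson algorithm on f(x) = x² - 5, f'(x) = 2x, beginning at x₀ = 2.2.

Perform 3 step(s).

f(x) = x² - 5
f'(x) = 2x
x₀ = 2.2

Newton-Raphson formula: x_{n+1} = x_n - f(x_n)/f'(x_n)

Iteration 1:
  f(2.200000) = -0.160000
  f'(2.200000) = 4.400000
  x_1 = 2.200000 - (-0.160000)/4.400000 = 2.236364
Iteration 2:
  f(2.236364) = 0.001322
  f'(2.236364) = 4.472727
  x_2 = 2.236364 - 0.001322/4.472727 = 2.236068
Iteration 3:
  f(2.236068) = 0.000000
  f'(2.236068) = 4.472136
  x_3 = 2.236068 - 0.000000/4.472136 = 2.236068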